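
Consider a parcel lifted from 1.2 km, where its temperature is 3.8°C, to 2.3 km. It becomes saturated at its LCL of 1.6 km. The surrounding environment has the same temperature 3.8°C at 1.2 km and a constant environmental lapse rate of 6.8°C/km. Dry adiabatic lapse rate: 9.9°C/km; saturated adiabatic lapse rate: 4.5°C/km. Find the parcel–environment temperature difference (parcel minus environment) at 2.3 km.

+0.37°C (parcel warmer than environment)

Parcel:
  Dry to 1600 m: -9.9 × 0.4 km = -3.96°C, so T = -0.16°C.
  Saturated to 2300 m: -4.5 × 0.7 km = -3.15°C, so T = -3.31°C.
Environment:
  Environment to 2300 m: -6.8 × 1.1 km = -7.48°C, so T = -3.68°C.
T_parcel − T_env = -3.31 − (-3.68) = +0.37°C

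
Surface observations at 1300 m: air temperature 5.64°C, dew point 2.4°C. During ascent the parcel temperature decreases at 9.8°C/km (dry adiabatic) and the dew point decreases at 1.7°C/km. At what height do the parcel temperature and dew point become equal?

1700 m

T and T_d converge at 9.8 − 1.7 = 8.1°C per km
Height above start = (5.64 − 2.4) / 8.1 = 0.4 km
LCL altitude = 1300 m + 400 m = 1700 m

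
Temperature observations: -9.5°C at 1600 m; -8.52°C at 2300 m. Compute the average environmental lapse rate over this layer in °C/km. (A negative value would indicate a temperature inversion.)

-1.4°C/km

Γ = −ΔT/Δz = (-9.5 − (-8.52)) / (2300 − 1600) m
  = -0.98°C / 0.7 km = -1.4°C/km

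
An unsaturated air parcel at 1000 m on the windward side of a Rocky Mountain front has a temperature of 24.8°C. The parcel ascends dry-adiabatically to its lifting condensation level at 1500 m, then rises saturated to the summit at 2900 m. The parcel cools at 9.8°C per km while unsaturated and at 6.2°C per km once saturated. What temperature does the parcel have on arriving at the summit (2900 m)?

1000–1500 m, dry: Δz = 0.5 km ⇒ ΔT = -4.9°C; T = 19.9°C
1500–2900 m, saturated: Δz = 1.4 km ⇒ ΔT = -8.68°C; T = 11.22°C

11.22°C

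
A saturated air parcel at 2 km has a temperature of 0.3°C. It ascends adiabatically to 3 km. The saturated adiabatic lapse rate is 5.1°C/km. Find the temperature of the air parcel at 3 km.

2000–3000 m, saturated adiabatic: Δz = 1 km ⇒ ΔT = -5.1°C; T = -4.8°C

-4.8°C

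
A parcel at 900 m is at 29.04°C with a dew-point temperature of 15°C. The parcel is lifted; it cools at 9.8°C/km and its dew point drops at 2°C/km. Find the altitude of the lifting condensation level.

T and T_d converge at 9.8 − 2 = 7.8°C per km
Height above start = (29.04 − 15) / 7.8 = 1.8 km
LCL altitude = 900 m + 1800 m = 2700 m

2700 m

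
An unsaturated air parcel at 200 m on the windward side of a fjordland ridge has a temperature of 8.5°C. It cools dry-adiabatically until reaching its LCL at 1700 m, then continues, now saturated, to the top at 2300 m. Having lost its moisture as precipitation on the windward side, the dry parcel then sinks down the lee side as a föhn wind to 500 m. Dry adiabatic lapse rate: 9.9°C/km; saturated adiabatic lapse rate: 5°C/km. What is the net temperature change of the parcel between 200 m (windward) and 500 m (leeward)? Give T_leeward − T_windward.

-0.03°C

Dry to 1700 m: -9.9 × 1.5 km = -14.85°C, so T = -6.35°C.
Saturated to 2300 m: -5 × 0.6 km = -3°C, so T = -9.35°C.
Dry descent to 500 m: +9.9 × 1.8 km = +17.82°C, so T = 8.47°C.
Net change vs windward start: 8.47 − 8.5 = -0.03°C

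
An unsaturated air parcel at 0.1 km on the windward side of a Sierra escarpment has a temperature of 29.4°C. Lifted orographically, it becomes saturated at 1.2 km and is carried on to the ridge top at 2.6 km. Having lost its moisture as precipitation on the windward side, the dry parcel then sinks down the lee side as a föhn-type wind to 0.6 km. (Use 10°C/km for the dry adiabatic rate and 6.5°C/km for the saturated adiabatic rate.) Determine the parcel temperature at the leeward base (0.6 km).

Dry to 1200 m: -10 × 1.1 km = -11°C, so T = 18.4°C.
Saturated to 2600 m: -6.5 × 1.4 km = -9.1°C, so T = 9.3°C.
Dry descent to 600 m: +10 × 2 km = +20°C, so T = 29.3°C.

29.3°C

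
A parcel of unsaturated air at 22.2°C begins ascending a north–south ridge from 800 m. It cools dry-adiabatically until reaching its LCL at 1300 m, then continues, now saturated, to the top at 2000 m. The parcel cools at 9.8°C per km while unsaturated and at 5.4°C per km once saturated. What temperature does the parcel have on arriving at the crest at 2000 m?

13.52°C

800–1300 m, dry: Δz = 0.5 km ⇒ ΔT = -4.9°C; T = 17.3°C
1300–2000 m, saturated: Δz = 0.7 km ⇒ ΔT = -3.78°C; T = 13.52°C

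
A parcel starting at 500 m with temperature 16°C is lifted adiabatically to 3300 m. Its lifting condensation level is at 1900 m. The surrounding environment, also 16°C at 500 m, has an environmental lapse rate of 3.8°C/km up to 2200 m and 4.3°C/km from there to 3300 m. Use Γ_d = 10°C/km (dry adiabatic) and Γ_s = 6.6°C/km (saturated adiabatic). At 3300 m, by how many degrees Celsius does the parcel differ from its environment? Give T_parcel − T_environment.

Parcel:
  500–1900 m, dry: Δz = 1.4 km ⇒ ΔT = -14°C; T = 2°C
  1900–3300 m, saturated: Δz = 1.4 km ⇒ ΔT = -9.24°C; T = -7.24°C
Environment:
  500–2200 m, environment, lower layer: Δz = 1.7 km ⇒ ΔT = -6.46°C; T = 9.54°C
  2200–3300 m, environment, upper layer: Δz = 1.1 km ⇒ ΔT = -4.73°C; T = 4.81°C
T_parcel − T_env = -7.24 − 4.81 = -12.05°C

-12.05°C (parcel cooler than environment)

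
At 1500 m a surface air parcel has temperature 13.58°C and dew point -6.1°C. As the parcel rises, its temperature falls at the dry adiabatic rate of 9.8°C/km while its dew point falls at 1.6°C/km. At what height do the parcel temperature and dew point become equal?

T and T_d converge at 9.8 − 1.6 = 8.2°C per km
Height above start = (13.58 − (-6.1)) / 8.2 = 2.4 km
LCL altitude = 1500 m + 2400 m = 3900 m

3900 m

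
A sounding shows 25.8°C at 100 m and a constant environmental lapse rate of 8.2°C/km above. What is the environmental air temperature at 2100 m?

From 100 m to 2100 m (environmental): cools by 8.2 × 2 = 16.4°C, giving 9.4°C.

9.4°C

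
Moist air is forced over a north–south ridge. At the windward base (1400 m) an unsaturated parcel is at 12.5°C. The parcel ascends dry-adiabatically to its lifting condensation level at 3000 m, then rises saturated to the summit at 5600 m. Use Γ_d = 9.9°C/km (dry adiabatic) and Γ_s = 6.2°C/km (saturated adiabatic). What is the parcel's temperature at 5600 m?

1400–3000 m, dry: Δz = 1.6 km ⇒ ΔT = -15.84°C; T = -3.34°C
3000–5600 m, saturated: Δz = 2.6 km ⇒ ΔT = -16.12°C; T = -19.46°C

-19.46°C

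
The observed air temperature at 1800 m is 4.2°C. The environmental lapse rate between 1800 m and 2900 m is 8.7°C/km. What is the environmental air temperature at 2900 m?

From 1800 m to 2900 m (environmental): cools by 8.7 × 1.1 = 9.57°C, giving -5.37°C.

-5.37°C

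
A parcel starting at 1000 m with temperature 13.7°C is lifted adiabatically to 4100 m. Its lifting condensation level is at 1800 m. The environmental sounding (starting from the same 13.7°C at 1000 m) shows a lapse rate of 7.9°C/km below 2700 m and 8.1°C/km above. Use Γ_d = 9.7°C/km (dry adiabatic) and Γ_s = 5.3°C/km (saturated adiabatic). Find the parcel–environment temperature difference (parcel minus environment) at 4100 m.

Parcel:
  1000 → 1800 m (dry, 9.7°C/km): ΔT = -9.7 × 0.8 = -7.76°C → T = 5.94°C
  1800 → 4100 m (saturated, 5.3°C/km): ΔT = -5.3 × 2.3 = -12.19°C → T = -6.25°C
Environment:
  1000 → 2700 m (environment, lower layer, 7.9°C/km): ΔT = -7.9 × 1.7 = -13.43°C → T = 0.27°C
  2700 → 4100 m (environment, upper layer, 8.1°C/km): ΔT = -8.1 × 1.4 = -11.34°C → T = -11.07°C
T_parcel − T_env = -6.25 − (-11.07) = +4.82°C

+4.82°C (parcel warmer than environment)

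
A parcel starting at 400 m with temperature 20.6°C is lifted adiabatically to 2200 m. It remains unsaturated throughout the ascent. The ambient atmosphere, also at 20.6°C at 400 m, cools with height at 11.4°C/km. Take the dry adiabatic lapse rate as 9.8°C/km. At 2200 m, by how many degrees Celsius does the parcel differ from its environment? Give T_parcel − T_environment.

Parcel:
  400 → 2200 m (dry, 9.8°C/km): ΔT = -9.8 × 1.8 = -17.64°C → T = 2.96°C
Environment:
  400 → 2200 m (environment, 11.4°C/km): ΔT = -11.4 × 1.8 = -20.52°C → T = 0.08°C
T_parcel − T_env = 2.96 − 0.08 = +2.88°C

+2.88°C (parcel warmer than environment)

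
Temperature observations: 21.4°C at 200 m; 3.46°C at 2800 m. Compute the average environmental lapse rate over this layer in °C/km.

Γ = −ΔT/Δz = (21.4 − 3.46) / (2800 − 200) m
  = 17.94°C / 2.6 km = 6.9°C/km

6.9°C/km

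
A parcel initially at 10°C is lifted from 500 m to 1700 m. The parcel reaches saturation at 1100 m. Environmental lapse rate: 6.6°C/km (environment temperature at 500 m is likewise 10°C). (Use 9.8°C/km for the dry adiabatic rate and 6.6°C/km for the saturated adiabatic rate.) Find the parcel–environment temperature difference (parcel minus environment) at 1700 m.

-1.92°C (parcel cooler than environment)

Parcel:
  500 → 1100 m (dry, 9.8°C/km): ΔT = -9.8 × 0.6 = -5.88°C → T = 4.12°C
  1100 → 1700 m (saturated, 6.6°C/km): ΔT = -6.6 × 0.6 = -3.96°C → T = 0.16°C
Environment:
  500 → 1700 m (environment, 6.6°C/km): ΔT = -6.6 × 1.2 = -7.92°C → T = 2.08°C
T_parcel − T_env = 0.16 − 2.08 = -1.92°C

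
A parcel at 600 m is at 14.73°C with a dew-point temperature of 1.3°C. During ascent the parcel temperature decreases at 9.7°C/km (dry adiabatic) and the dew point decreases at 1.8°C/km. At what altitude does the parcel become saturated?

2300 m

T and T_d converge at 9.7 − 1.8 = 7.9°C per km
Height above start = (14.73 − 1.3) / 7.9 = 1.7 km
LCL altitude = 600 m + 1700 m = 2300 m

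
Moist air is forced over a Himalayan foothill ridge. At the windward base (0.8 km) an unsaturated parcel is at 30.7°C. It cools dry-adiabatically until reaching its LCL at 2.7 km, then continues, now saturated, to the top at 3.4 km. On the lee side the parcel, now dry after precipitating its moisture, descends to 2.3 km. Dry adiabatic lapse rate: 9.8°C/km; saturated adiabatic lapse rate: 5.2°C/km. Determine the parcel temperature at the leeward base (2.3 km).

800–2700 m, dry: Δz = 1.9 km ⇒ ΔT = -18.62°C; T = 12.08°C
2700–3400 m, saturated: Δz = 0.7 km ⇒ ΔT = -3.64°C; T = 8.44°C
3400–2300 m, dry descent: Δz = 1.1 km ⇒ ΔT = +10.78°C; T = 19.22°C

19.22°C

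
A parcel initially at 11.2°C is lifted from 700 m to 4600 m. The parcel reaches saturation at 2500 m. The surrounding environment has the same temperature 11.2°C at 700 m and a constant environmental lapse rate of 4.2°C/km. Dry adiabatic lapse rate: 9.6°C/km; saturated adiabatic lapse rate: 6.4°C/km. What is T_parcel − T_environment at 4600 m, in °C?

Parcel:
  From 700 m to 2500 m (dry): cools by 9.6 × 1.8 = 17.28°C, giving -6.08°C.
  From 2500 m to 4600 m (saturated): cools by 6.4 × 2.1 = 13.44°C, giving -19.52°C.
Environment:
  From 700 m to 4600 m (environment): cools by 4.2 × 3.9 = 16.38°C, giving -5.18°C.
T_parcel − T_env = -19.52 − (-5.18) = -14.34°C

-14.34°C (parcel cooler than environment)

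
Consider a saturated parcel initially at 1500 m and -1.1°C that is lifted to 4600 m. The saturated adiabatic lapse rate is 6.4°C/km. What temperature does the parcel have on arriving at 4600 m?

1500–4600 m, saturated adiabatic: Δz = 3.1 km ⇒ ΔT = -19.84°C; T = -20.94°C

-20.94°C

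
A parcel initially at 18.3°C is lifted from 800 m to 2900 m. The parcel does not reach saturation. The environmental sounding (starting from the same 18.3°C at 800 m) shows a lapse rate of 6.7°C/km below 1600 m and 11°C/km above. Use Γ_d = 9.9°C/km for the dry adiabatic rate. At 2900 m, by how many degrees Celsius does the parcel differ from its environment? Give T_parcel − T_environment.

Parcel:
  Dry to 2900 m: -9.9 × 2.1 km = -20.79°C, so T = -2.49°C.
Environment:
  Environment, lower layer to 1600 m: -6.7 × 0.8 km = -5.36°C, so T = 12.94°C.
  Environment, upper layer to 2900 m: -11 × 1.3 km = -14.3°C, so T = -1.36°C.
T_parcel − T_env = -2.49 − (-1.36) = -1.13°C

-1.13°C (parcel cooler than environment)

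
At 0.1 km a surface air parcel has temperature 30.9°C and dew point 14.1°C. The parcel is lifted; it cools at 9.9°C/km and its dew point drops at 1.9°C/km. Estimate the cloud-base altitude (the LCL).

T and T_d converge at 9.9 − 1.9 = 8°C per km
Height above start = (30.9 − 14.1) / 8 = 2.1 km
LCL altitude = 100 m + 2100 m = 2200 m

2.2 km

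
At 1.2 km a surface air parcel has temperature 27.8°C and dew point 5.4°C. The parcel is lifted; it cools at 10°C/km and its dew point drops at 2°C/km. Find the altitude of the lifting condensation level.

4 km

T and T_d converge at 10 − 2 = 8°C per km
Height above start = (27.8 − 5.4) / 8 = 2.8 km
LCL altitude = 1200 m + 2800 m = 4000 m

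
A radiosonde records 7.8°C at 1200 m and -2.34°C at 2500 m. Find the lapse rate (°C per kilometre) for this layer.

7.8°C/km

Γ = −ΔT/Δz = (7.8 − (-2.34)) / (2500 − 1200) m
  = 10.14°C / 1.3 km = 7.8°C/km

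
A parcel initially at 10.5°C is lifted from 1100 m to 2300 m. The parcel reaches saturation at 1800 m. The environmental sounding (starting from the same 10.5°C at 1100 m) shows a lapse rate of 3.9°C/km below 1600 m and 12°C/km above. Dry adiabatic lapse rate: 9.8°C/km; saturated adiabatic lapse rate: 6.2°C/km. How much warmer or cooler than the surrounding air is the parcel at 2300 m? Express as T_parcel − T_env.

Parcel:
  Dry to 1800 m: -9.8 × 0.7 km = -6.86°C, so T = 3.64°C.
  Saturated to 2300 m: -6.2 × 0.5 km = -3.1°C, so T = 0.54°C.
Environment:
  Environment, lower layer to 1600 m: -3.9 × 0.5 km = -1.95°C, so T = 8.55°C.
  Environment, upper layer to 2300 m: -12 × 0.7 km = -8.4°C, so T = 0.15°C.
T_parcel − T_env = 0.54 − 0.15 = +0.39°C

+0.39°C (parcel warmer than environment)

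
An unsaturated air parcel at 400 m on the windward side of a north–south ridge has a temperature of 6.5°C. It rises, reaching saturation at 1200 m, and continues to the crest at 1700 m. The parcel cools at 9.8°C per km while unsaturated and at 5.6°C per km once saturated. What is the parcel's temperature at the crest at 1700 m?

-4.14°C

Dry to 1200 m: -9.8 × 0.8 km = -7.84°C, so T = -1.34°C.
Saturated to 1700 m: -5.6 × 0.5 km = -2.8°C, so T = -4.14°C.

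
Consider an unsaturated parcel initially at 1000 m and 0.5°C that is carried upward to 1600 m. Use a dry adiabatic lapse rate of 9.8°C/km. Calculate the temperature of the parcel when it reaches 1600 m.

From 1000 m to 1600 m (dry adiabatic): cools by 9.8 × 0.6 = 5.88°C, giving -5.38°C.

-5.38°C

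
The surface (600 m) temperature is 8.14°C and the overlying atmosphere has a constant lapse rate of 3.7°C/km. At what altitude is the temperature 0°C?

2800 m

Height above start = (8.14 − 0) / 3.7 = 2.2 km
Altitude = 600 m + 2200 m = 2800 m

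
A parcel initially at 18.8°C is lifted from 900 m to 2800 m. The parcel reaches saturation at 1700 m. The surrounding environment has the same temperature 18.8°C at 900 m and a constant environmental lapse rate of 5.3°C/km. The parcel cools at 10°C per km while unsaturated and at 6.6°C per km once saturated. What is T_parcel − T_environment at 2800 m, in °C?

-5.19°C (parcel cooler than environment)

Parcel:
  Dry to 1700 m: -10 × 0.8 km = -8°C, so T = 10.8°C.
  Saturated to 2800 m: -6.6 × 1.1 km = -7.26°C, so T = 3.54°C.
Environment:
  Environment to 2800 m: -5.3 × 1.9 km = -10.07°C, so T = 8.73°C.
T_parcel − T_env = 3.54 − 8.73 = -5.19°C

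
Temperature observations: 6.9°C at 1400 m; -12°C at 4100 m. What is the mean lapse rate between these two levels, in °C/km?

7°C/km

Γ = −ΔT/Δz = (6.9 − (-12)) / (4100 − 1400) m
  = 18.9°C / 2.7 km = 7°C/km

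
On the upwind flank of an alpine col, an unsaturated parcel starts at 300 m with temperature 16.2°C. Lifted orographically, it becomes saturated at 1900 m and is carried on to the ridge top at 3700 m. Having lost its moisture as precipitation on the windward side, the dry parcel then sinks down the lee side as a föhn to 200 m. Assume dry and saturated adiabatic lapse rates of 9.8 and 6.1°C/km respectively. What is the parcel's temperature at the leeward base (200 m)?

300–1900 m, dry: Δz = 1.6 km ⇒ ΔT = -15.68°C; T = 0.52°C
1900–3700 m, saturated: Δz = 1.8 km ⇒ ΔT = -10.98°C; T = -10.46°C
3700–200 m, dry descent: Δz = 3.5 km ⇒ ΔT = +34.3°C; T = 23.84°C

23.84°C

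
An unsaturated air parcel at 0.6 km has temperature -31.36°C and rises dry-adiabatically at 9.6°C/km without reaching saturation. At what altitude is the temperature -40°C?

1.5 km

Height above start = (-31.36 − (-40)) / 9.6 = 0.9 km
Altitude = 600 m + 900 m = 1500 m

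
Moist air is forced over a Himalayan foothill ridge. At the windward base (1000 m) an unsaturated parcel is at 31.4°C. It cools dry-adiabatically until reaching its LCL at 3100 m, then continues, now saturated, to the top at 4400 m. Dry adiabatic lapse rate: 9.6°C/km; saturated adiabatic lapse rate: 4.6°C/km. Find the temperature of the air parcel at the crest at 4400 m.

From 1000 m to 3100 m (dry): cools by 9.6 × 2.1 = 20.16°C, giving 11.24°C.
From 3100 m to 4400 m (saturated): cools by 4.6 × 1.3 = 5.98°C, giving 5.26°C.

5.26°C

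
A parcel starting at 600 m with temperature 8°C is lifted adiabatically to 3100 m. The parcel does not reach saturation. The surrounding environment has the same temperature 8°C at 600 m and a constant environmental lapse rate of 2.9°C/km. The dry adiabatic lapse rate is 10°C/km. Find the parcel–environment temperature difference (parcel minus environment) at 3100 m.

Parcel:
  600–3100 m, dry: Δz = 2.5 km ⇒ ΔT = -25°C; T = -17°C
Environment:
  600–3100 m, environment: Δz = 2.5 km ⇒ ΔT = -7.25°C; T = 0.75°C
T_parcel − T_env = -17 − 0.75 = -17.75°C

-17.75°C (parcel cooler than environment)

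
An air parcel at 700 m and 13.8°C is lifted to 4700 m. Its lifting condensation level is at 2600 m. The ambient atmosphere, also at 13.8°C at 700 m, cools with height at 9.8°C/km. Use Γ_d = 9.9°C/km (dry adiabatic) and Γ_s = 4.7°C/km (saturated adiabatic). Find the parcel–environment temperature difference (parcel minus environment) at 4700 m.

+10.52°C (parcel warmer than environment)

Parcel:
  700 → 2600 m (dry, 9.9°C/km): ΔT = -9.9 × 1.9 = -18.81°C → T = -5.01°C
  2600 → 4700 m (saturated, 4.7°C/km): ΔT = -4.7 × 2.1 = -9.87°C → T = -14.88°C
Environment:
  700 → 4700 m (environment, 9.8°C/km): ΔT = -9.8 × 4 = -39.2°C → T = -25.4°C
T_parcel − T_env = -14.88 − (-25.4) = +10.52°C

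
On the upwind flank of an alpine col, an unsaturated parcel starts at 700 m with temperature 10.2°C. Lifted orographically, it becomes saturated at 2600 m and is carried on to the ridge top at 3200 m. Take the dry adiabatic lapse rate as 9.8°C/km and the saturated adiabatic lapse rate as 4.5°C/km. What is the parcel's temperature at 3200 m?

700–2600 m, dry: Δz = 1.9 km ⇒ ΔT = -18.62°C; T = -8.42°C
2600–3200 m, saturated: Δz = 0.6 km ⇒ ΔT = -2.7°C; T = -11.12°C

-11.12°C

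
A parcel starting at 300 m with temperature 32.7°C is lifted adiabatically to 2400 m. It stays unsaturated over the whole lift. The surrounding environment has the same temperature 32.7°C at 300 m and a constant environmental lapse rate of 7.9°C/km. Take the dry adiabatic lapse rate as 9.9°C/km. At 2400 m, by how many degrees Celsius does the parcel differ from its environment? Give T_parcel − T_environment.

Parcel:
  300–2400 m, dry: Δz = 2.1 km ⇒ ΔT = -20.79°C; T = 11.91°C
Environment:
  300–2400 m, environment: Δz = 2.1 km ⇒ ΔT = -16.59°C; T = 16.11°C
T_parcel − T_env = 11.91 − 16.11 = -4.2°C

-4.2°C (parcel cooler than environment)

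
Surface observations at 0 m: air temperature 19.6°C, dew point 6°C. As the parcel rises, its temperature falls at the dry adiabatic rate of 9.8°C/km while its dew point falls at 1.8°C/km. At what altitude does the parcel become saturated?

T and T_d converge at 9.8 − 1.8 = 8°C per km
Height above start = (19.6 − 6) / 8 = 1.7 km
LCL altitude = 0 m + 1700 m = 1700 m

1700 m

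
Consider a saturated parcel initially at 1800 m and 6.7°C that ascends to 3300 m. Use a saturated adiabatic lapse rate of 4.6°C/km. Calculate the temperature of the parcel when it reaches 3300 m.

-0.2°C

From 1800 m to 3300 m (saturated adiabatic): cools by 4.6 × 1.5 = 6.9°C, giving -0.2°C.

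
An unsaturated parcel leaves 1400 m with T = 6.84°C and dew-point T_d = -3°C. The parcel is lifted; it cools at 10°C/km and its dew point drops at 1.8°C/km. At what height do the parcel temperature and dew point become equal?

T and T_d converge at 10 − 1.8 = 8.2°C per km
Height above start = (6.84 − (-3)) / 8.2 = 1.2 km
LCL altitude = 1400 m + 1200 m = 2600 m

2600 m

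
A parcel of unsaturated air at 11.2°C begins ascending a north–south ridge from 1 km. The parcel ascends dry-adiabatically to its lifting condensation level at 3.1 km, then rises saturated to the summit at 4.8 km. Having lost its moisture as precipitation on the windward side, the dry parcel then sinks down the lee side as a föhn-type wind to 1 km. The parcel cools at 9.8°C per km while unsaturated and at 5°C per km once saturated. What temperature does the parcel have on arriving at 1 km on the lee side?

Dry to 3100 m: -9.8 × 2.1 km = -20.58°C, so T = -9.38°C.
Saturated to 4800 m: -5 × 1.7 km = -8.5°C, so T = -17.88°C.
Dry descent to 1000 m: +9.8 × 3.8 km = +37.24°C, so T = 19.36°C.

19.36°C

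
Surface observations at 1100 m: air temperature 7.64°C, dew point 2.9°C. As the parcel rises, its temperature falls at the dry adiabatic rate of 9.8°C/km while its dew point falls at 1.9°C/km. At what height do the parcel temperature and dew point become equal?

T and T_d converge at 9.8 − 1.9 = 7.9°C per km
Height above start = (7.64 − 2.9) / 7.9 = 0.6 km
LCL altitude = 1100 m + 600 m = 1700 m

1700 m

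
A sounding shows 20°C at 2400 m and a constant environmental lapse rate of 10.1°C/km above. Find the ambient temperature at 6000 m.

-16.36°C

2400 → 6000 m (environmental, 10.1°C/km): ΔT = -10.1 × 3.6 = -36.36°C → T = -16.36°C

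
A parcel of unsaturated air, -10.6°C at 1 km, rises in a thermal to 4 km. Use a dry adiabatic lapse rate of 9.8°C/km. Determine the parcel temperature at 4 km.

-40°C

1000 → 4000 m (dry adiabatic, 9.8°C/km): ΔT = -9.8 × 3 = -29.4°C → T = -40°C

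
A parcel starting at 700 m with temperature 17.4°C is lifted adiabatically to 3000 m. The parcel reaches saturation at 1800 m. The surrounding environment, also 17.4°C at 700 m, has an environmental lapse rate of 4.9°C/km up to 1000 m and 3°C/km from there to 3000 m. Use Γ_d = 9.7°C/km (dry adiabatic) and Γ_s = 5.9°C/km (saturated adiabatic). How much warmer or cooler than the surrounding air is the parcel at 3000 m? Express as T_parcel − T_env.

Parcel:
  Dry to 1800 m: -9.7 × 1.1 km = -10.67°C, so T = 6.73°C.
  Saturated to 3000 m: -5.9 × 1.2 km = -7.08°C, so T = -0.35°C.
Environment:
  Environment, lower layer to 1000 m: -4.9 × 0.3 km = -1.47°C, so T = 15.93°C.
  Environment, upper layer to 3000 m: -3 × 2 km = -6°C, so T = 9.93°C.
T_parcel − T_env = -0.35 − 9.93 = -10.28°C

-10.28°C (parcel cooler than environment)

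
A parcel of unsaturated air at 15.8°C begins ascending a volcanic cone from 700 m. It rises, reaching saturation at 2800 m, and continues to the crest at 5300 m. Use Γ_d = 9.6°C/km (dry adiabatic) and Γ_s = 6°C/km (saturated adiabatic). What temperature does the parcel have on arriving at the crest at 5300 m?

-19.36°C

Dry to 2800 m: -9.6 × 2.1 km = -20.16°C, so T = -4.36°C.
Saturated to 5300 m: -6 × 2.5 km = -15°C, so T = -19.36°C.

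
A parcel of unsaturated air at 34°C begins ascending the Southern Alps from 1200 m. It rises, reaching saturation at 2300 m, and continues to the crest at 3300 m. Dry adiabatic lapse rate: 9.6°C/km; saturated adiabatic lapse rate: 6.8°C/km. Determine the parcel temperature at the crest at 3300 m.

From 1200 m to 2300 m (dry): cools by 9.6 × 1.1 = 10.56°C, giving 23.44°C.
From 2300 m to 3300 m (saturated): cools by 6.8 × 1 = 6.8°C, giving 16.64°C.

16.64°C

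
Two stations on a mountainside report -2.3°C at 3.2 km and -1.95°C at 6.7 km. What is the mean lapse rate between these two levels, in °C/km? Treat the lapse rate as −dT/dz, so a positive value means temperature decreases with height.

Γ = −ΔT/Δz = (-2.3 − (-1.95)) / (6700 − 3200) m
  = -0.35°C / 3.5 km = -0.1°C/km

-0.1°C/km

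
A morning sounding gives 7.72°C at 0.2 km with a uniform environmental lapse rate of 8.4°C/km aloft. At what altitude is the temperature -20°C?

Height above start = (7.72 − (-20)) / 8.4 = 3.3 km
Altitude = 200 m + 3300 m = 3500 m

3.5 km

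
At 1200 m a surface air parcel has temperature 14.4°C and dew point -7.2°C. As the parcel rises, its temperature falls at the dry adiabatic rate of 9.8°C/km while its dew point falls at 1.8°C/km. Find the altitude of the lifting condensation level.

T and T_d converge at 9.8 − 1.8 = 8°C per km
Height above start = (14.4 − (-7.2)) / 8 = 2.7 km
LCL altitude = 1200 m + 2700 m = 3900 m

3900 m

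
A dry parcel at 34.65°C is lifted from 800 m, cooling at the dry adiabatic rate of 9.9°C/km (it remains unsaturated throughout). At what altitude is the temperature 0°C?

4300 m

Height above start = (34.65 − 0) / 9.9 = 3.5 km
Altitude = 800 m + 3500 m = 4300 m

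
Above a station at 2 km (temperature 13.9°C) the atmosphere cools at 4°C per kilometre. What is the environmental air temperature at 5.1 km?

1.5°C

2000–5100 m, environmental: Δz = 3.1 km ⇒ ΔT = -12.4°C; T = 1.5°C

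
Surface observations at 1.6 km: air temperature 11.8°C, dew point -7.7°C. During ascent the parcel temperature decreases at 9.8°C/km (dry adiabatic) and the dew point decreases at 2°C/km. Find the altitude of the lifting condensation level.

T and T_d converge at 9.8 − 2 = 7.8°C per km
Height above start = (11.8 − (-7.7)) / 7.8 = 2.5 km
LCL altitude = 1600 m + 2500 m = 4100 m

4.1 km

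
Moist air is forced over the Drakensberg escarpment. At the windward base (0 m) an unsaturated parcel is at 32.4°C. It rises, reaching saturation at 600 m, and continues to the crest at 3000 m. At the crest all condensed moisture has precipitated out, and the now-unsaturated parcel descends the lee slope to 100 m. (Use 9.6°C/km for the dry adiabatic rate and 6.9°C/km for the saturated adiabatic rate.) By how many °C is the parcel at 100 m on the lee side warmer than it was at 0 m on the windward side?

0 → 600 m (dry, 9.6°C/km): ΔT = -9.6 × 0.6 = -5.76°C → T = 26.64°C
600 → 3000 m (saturated, 6.9°C/km): ΔT = -6.9 × 2.4 = -16.56°C → T = 10.08°C
3000 → 100 m (dry descent, 9.6°C/km): ΔT = +9.6 × 2.9 = +27.84°C → T = 37.92°C
Net change vs windward start: 37.92 − 32.4 = +5.52°C

+5.52°C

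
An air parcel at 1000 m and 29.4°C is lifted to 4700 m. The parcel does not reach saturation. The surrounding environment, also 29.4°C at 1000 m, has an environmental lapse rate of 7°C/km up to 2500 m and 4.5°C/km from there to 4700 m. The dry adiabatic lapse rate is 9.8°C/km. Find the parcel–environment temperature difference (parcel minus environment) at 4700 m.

-15.86°C (parcel cooler than environment)

Parcel:
  Dry to 4700 m: -9.8 × 3.7 km = -36.26°C, so T = -6.86°C.
Environment:
  Environment, lower layer to 2500 m: -7 × 1.5 km = -10.5°C, so T = 18.9°C.
  Environment, upper layer to 4700 m: -4.5 × 2.2 km = -9.9°C, so T = 9°C.
T_parcel − T_env = -6.86 − 9 = -15.86°C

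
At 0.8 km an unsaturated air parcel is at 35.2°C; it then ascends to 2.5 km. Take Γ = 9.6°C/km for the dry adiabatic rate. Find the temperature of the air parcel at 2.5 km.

800–2500 m, dry adiabatic: Δz = 1.7 km ⇒ ΔT = -16.32°C; T = 18.88°C

18.88°C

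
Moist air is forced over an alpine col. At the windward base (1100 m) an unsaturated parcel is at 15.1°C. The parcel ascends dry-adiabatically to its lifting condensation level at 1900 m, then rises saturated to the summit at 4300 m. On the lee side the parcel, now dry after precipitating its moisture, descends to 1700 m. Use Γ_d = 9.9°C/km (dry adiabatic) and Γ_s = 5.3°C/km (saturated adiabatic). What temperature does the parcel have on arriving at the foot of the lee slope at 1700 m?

20.2°C

Dry to 1900 m: -9.9 × 0.8 km = -7.92°C, so T = 7.18°C.
Saturated to 4300 m: -5.3 × 2.4 km = -12.72°C, so T = -5.54°C.
Dry descent to 1700 m: +9.9 × 2.6 km = +25.74°C, so T = 20.2°C.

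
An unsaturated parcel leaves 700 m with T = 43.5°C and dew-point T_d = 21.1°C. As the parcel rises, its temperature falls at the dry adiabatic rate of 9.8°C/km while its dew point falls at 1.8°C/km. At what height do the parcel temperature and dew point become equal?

3500 m

T and T_d converge at 9.8 − 1.8 = 8°C per km
Height above start = (43.5 − 21.1) / 8 = 2.8 km
LCL altitude = 700 m + 2800 m = 3500 m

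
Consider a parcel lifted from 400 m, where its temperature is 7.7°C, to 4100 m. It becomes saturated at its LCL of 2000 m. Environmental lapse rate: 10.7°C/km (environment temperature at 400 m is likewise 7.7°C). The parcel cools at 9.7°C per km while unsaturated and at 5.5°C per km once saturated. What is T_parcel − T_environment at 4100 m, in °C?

+12.52°C (parcel warmer than environment)

Parcel:
  400 → 2000 m (dry, 9.7°C/km): ΔT = -9.7 × 1.6 = -15.52°C → T = -7.82°C
  2000 → 4100 m (saturated, 5.5°C/km): ΔT = -5.5 × 2.1 = -11.55°C → T = -19.37°C
Environment:
  400 → 4100 m (environment, 10.7°C/km): ΔT = -10.7 × 3.7 = -39.59°C → T = -31.89°C
T_parcel − T_env = -19.37 − (-31.89) = +12.52°C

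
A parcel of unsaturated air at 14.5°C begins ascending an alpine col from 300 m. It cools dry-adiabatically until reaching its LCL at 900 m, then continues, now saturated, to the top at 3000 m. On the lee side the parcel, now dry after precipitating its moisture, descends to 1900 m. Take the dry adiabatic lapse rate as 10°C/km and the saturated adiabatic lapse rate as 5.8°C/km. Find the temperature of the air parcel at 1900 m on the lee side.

7.32°C

From 300 m to 900 m (dry): cools by 10 × 0.6 = 6°C, giving 8.5°C.
From 900 m to 3000 m (saturated): cools by 5.8 × 2.1 = 12.18°C, giving -3.68°C.
From 3000 m to 1900 m (dry descent): warms by 10 × 1.1 = 11°C, giving 7.32°C.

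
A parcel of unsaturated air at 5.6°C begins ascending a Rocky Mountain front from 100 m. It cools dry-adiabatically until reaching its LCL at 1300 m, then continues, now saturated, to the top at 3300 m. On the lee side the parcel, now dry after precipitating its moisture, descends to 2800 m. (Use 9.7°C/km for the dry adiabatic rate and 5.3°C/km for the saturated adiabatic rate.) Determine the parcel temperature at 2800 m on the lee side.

From 100 m to 1300 m (dry): cools by 9.7 × 1.2 = 11.64°C, giving -6.04°C.
From 1300 m to 3300 m (saturated): cools by 5.3 × 2 = 10.6°C, giving -16.64°C.
From 3300 m to 2800 m (dry descent): warms by 9.7 × 0.5 = 4.85°C, giving -11.79°C.

-11.79°C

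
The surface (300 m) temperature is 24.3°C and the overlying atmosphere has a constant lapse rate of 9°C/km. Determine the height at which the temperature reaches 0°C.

Height above start = (24.3 − 0) / 9 = 2.7 km
Altitude = 300 m + 2700 m = 3000 m

3000 m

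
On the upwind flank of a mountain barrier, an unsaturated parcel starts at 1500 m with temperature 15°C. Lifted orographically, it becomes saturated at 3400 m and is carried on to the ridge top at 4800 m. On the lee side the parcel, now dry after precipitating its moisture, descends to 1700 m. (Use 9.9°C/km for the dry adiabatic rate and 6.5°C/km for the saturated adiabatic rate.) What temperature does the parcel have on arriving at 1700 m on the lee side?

17.78°C

1500 → 3400 m (dry, 9.9°C/km): ΔT = -9.9 × 1.9 = -18.81°C → T = -3.81°C
3400 → 4800 m (saturated, 6.5°C/km): ΔT = -6.5 × 1.4 = -9.1°C → T = -12.91°C
4800 → 1700 m (dry descent, 9.9°C/km): ΔT = +9.9 × 3.1 = +30.69°C → T = 17.78°C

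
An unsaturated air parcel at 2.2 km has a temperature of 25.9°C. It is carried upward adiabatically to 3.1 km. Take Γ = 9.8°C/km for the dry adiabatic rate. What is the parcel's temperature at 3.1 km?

17.08°C

2200–3100 m, dry adiabatic: Δz = 0.9 km ⇒ ΔT = -8.82°C; T = 17.08°C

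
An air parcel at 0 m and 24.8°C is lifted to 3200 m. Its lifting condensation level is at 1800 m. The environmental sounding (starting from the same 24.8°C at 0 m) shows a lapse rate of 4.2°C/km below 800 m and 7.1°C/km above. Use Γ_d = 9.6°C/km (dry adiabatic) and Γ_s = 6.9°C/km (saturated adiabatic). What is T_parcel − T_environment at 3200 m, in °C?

-6.54°C (parcel cooler than environment)

Parcel:
  From 0 m to 1800 m (dry): cools by 9.6 × 1.8 = 17.28°C, giving 7.52°C.
  From 1800 m to 3200 m (saturated): cools by 6.9 × 1.4 = 9.66°C, giving -2.14°C.
Environment:
  From 0 m to 800 m (environment, lower layer): cools by 4.2 × 0.8 = 3.36°C, giving 21.44°C.
  From 800 m to 3200 m (environment, upper layer): cools by 7.1 × 2.4 = 17.04°C, giving 4.4°C.
T_parcel − T_env = -2.14 − 4.4 = -6.54°C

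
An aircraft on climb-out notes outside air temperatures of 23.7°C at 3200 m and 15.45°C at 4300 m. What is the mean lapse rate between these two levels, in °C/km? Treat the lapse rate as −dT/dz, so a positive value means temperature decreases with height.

7.5°C/km

Γ = −ΔT/Δz = (23.7 − 15.45) / (4300 − 3200) m
  = 8.25°C / 1.1 km = 7.5°C/km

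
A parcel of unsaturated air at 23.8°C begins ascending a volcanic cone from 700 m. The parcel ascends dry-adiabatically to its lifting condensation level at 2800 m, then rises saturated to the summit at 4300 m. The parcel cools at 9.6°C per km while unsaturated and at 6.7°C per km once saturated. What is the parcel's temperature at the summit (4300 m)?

700 → 2800 m (dry, 9.6°C/km): ΔT = -9.6 × 2.1 = -20.16°C → T = 3.64°C
2800 → 4300 m (saturated, 6.7°C/km): ΔT = -6.7 × 1.5 = -10.05°C → T = -6.41°C

-6.41°C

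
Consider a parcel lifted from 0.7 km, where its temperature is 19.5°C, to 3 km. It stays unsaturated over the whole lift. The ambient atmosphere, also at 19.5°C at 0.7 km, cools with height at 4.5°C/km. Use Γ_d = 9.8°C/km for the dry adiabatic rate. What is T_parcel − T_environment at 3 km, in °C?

Parcel:
  Dry to 3000 m: -9.8 × 2.3 km = -22.54°C, so T = -3.04°C.
Environment:
  Environment to 3000 m: -4.5 × 2.3 km = -10.35°C, so T = 9.15°C.
T_parcel − T_env = -3.04 − 9.15 = -12.19°C

-12.19°C (parcel cooler than environment)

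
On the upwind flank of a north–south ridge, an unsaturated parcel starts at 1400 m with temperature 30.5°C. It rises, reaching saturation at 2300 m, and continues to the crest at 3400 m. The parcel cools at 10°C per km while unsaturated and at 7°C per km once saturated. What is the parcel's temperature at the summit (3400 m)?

From 1400 m to 2300 m (dry): cools by 10 × 0.9 = 9°C, giving 21.5°C.
From 2300 m to 3400 m (saturated): cools by 7 × 1.1 = 7.7°C, giving 13.8°C.

13.8°C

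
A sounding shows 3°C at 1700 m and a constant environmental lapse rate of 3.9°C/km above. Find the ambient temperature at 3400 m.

-3.63°C

1700 → 3400 m (environmental, 3.9°C/km): ΔT = -3.9 × 1.7 = -6.63°C → T = -3.63°C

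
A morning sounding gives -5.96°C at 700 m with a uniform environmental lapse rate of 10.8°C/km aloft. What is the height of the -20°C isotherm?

Height above start = (-5.96 − (-20)) / 10.8 = 1.3 km
Altitude = 700 m + 1300 m = 2000 m

2000 m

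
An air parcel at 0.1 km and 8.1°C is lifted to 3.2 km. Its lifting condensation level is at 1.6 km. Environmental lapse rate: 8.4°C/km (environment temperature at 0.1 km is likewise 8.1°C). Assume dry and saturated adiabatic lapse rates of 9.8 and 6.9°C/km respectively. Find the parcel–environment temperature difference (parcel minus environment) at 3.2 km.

+0.3°C (parcel warmer than environment)

Parcel:
  Dry to 1600 m: -9.8 × 1.5 km = -14.7°C, so T = -6.6°C.
  Saturated to 3200 m: -6.9 × 1.6 km = -11.04°C, so T = -17.64°C.
Environment:
  Environment to 3200 m: -8.4 × 3.1 km = -26.04°C, so T = -17.94°C.
T_parcel − T_env = -17.64 − (-17.94) = +0.3°C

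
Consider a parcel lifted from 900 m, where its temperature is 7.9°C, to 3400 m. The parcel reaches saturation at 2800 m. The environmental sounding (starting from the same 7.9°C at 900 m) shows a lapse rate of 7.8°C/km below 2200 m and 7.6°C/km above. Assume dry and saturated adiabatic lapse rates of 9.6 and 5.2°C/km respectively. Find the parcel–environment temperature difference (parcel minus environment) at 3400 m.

Parcel:
  From 900 m to 2800 m (dry): cools by 9.6 × 1.9 = 18.24°C, giving -10.34°C.
  From 2800 m to 3400 m (saturated): cools by 5.2 × 0.6 = 3.12°C, giving -13.46°C.
Environment:
  From 900 m to 2200 m (environment, lower layer): cools by 7.8 × 1.3 = 10.14°C, giving -2.24°C.
  From 2200 m to 3400 m (environment, upper layer): cools by 7.6 × 1.2 = 9.12°C, giving -11.36°C.
T_parcel − T_env = -13.46 − (-11.36) = -2.1°C

-2.1°C (parcel cooler than environment)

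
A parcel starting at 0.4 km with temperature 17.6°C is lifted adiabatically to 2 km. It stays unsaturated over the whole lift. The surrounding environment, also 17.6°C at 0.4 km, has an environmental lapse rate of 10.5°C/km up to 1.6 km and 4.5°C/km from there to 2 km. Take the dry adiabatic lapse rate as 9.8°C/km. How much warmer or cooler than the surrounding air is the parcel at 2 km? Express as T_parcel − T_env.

-1.28°C (parcel cooler than environment)

Parcel:
  400 → 2000 m (dry, 9.8°C/km): ΔT = -9.8 × 1.6 = -15.68°C → T = 1.92°C
Environment:
  400 → 1600 m (environment, lower layer, 10.5°C/km): ΔT = -10.5 × 1.2 = -12.6°C → T = 5°C
  1600 → 2000 m (environment, upper layer, 4.5°C/km): ΔT = -4.5 × 0.4 = -1.8°C → T = 3.2°C
T_parcel − T_env = 1.92 − 3.2 = -1.28°C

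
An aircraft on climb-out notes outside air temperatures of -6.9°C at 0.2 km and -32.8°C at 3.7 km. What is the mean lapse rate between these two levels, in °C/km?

7.4°C/km

Γ = −ΔT/Δz = (-6.9 − (-32.8)) / (3700 − 200) m
  = 25.9°C / 3.5 km = 7.4°C/km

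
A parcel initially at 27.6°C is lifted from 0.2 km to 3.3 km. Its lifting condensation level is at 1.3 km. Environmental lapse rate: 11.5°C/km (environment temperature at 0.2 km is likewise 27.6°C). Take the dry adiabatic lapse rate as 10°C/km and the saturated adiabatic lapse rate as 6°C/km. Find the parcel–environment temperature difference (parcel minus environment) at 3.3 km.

+12.65°C (parcel warmer than environment)

Parcel:
  From 200 m to 1300 m (dry): cools by 10 × 1.1 = 11°C, giving 16.6°C.
  From 1300 m to 3300 m (saturated): cools by 6 × 2 = 12°C, giving 4.6°C.
Environment:
  From 200 m to 3300 m (environment): cools by 11.5 × 3.1 = 35.65°C, giving -8.05°C.
T_parcel − T_env = 4.6 − (-8.05) = +12.65°C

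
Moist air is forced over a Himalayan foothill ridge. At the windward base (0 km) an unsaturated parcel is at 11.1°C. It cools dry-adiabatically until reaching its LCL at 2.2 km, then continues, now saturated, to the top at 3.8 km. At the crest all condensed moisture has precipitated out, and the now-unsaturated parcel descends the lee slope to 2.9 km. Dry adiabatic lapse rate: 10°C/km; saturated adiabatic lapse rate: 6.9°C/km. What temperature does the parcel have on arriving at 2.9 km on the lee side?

-12.94°C

0 → 2200 m (dry, 10°C/km): ΔT = -10 × 2.2 = -22°C → T = -10.9°C
2200 → 3800 m (saturated, 6.9°C/km): ΔT = -6.9 × 1.6 = -11.04°C → T = -21.94°C
3800 → 2900 m (dry descent, 10°C/km): ΔT = +10 × 0.9 = +9°C → T = -12.94°C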